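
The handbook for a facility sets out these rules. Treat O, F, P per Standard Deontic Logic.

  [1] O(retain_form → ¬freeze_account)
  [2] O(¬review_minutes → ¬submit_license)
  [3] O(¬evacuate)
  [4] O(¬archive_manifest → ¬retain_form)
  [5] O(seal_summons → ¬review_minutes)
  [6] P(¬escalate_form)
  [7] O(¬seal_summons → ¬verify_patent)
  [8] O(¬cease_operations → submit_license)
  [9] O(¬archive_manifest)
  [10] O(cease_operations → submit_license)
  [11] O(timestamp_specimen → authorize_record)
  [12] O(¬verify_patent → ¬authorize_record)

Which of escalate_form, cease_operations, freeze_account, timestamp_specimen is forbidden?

timestamp_specimen

Premises 10 and 8 are O(cease_operations → submit_license) and O(¬cease_operations → submit_license); every ideal world satisfies cease_operations or ¬cease_operations, so in either case submit_license holds — hence O(submit_license).
The contrapositive of premise 2 (O(¬review_minutes → ¬submit_license)) is O(submit_license → review_minutes), and O(submit_license) is already established, so O(review_minutes).
The contrapositive of premise 5 (O(seal_summons → ¬review_minutes)) is O(review_minutes → ¬seal_summons), and O(review_minutes) is already established, so O(¬seal_summons).
With premise 7, O(¬seal_summons → ¬verify_patent), the K-axiom yields O(¬verify_patent).
With premise 12, O(¬verify_patent → ¬authorize_record), the K-axiom yields O(¬authorize_record).
Premise 11 is O(timestamp_specimen → authorize_record); contrapositively O(¬authorize_record → ¬timestamp_specimen). Since O(¬authorize_record) holds, K gives O(¬timestamp_specimen).
So O(¬timestamp_specimen) holds, i.e. timestamp_specimen is forbidden. None of the other listed options is forbidden under the premises.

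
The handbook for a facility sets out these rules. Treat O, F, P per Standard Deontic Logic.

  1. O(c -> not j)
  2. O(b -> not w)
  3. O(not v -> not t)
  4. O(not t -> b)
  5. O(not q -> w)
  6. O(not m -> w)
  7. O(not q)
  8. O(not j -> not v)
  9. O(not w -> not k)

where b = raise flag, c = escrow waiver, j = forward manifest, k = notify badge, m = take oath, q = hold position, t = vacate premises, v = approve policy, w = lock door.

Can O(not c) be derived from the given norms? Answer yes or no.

From premise 7 we have O(not q).
With premise 5, O(not q -> w), the K-axiom yields O(w).
Premise 2, O(b -> not w), contraposes to O(w -> not b); with O(w) we get O(not b).
The contrapositive of premise 4 (O(not t -> b)) is O(not b -> t), and O(not b) is already established, so O(t).
Premise 3, O(not v -> not t), contraposes to O(t -> v); with O(t) we get O(v).
Premise 8 is O(not j -> not v); contrapositively O(v -> j). Since O(v) holds, K gives O(j).
The contrapositive of premise 1 (O(c -> not j)) is O(j -> not c), and O(j) is already established, so O(not c).
Premises 6, 9 do not contribute to this derivation.
So O(not c) follows.

Yes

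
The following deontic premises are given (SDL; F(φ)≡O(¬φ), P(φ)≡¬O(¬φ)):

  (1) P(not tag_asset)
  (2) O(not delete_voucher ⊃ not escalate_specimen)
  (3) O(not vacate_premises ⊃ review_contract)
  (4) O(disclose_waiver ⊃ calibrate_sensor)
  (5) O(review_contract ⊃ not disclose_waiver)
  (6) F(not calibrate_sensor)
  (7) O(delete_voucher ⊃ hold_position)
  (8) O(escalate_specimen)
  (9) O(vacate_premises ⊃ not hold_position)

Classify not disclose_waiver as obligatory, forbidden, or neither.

Premise 8 states O(escalate_specimen) outright.
The contrapositive of premise 2 (O(not delete_voucher ⊃ not escalate_specimen)) is O(escalate_specimen ⊃ delete_voucher), and O(escalate_specimen) is already established, so O(delete_voucher).
With premise 7, O(delete_voucher ⊃ hold_position), the K-axiom yields O(hold_position).
Premise 9 is O(vacate_premises ⊃ not hold_position); contrapositively O(hold_position ⊃ not vacate_premises). Since O(hold_position) holds, K gives O(not vacate_premises).
With premise 3, O(not vacate_premises ⊃ review_contract), the K-axiom yields O(review_contract).
With premise 5, O(review_contract ⊃ not disclose_waiver), the K-axiom yields O(not disclose_waiver).
Premises 1, 4, 6 do not contribute to this derivation.
Hence not disclose_waiver is obligatory.

Obligatory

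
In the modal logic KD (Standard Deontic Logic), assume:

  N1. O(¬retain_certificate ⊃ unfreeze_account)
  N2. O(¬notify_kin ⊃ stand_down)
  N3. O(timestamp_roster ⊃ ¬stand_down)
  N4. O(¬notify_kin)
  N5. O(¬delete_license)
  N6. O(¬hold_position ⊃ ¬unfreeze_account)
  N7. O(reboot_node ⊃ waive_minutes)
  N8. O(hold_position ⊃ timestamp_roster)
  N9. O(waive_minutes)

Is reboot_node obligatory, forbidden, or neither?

Premise 7 is O(reboot_node ⊃ waive_minutes); even if O(waive_minutes) held, inferring O(reboot_node) would be affirming the consequent — invalid.
No premise or chain of K-axiom applications forces O(reboot_node), and none forces O(¬reboot_node). So reboot_node is neither obligatory nor forbidden under these norms.

Neither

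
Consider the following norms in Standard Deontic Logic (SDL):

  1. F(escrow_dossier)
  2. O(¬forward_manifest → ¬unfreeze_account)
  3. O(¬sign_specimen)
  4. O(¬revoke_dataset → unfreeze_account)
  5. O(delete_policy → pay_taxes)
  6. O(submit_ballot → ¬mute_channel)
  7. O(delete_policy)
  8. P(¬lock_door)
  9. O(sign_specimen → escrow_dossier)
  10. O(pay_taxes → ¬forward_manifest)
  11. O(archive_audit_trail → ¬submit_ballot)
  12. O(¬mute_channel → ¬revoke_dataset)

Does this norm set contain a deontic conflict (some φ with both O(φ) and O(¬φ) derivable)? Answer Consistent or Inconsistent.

Consistent

Premise 9 is O(sign_specimen → escrow_dossier), but O(sign_specimen) is not derivable from the premises, so it does not yield O(escrow_dossier).
So O(escrow_dossier) is not derivable, and the apparent clash with O(¬escrow_dossier) does not arise.
A world satisfying every obligation exists (e.g. archive_audit_trail=false, delete_policy=true, escrow_dossier=false, forward_manifest=false, lock_door=false, mute_channel=true, pay_taxes=true, revoke_dataset=true, sign_specimen=false, submit_ballot=false, unfreeze_account=false); no atom is both obligatory and forbidden, so the set is consistent.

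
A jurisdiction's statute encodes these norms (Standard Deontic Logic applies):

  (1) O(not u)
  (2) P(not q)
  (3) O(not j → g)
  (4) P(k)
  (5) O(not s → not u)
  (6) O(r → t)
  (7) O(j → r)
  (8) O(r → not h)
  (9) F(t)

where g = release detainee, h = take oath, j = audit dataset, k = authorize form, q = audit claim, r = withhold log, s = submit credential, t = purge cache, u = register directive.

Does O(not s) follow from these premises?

Premise 5 is O(not s → not u); even if O(not u) held, inferring O(not s) would be affirming the consequent — invalid.
No other premise forces O(not s). An ideal world satisfying every premise can still have not s false, so O(not s) is not derivable.

No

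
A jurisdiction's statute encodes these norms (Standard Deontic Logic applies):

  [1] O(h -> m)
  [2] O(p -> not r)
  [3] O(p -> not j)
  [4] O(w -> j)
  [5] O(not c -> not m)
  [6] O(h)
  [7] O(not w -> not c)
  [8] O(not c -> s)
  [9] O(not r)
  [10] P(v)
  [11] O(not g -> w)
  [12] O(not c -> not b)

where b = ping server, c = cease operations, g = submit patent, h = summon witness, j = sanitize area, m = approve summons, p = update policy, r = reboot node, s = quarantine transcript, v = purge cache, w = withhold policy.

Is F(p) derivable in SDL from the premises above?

From premise 6 we have O(h).
Premise 1 is O(h -> m); since O(h), deontic closure gives O(m).
Premise 5, O(not c -> not m), contraposes to O(m -> c); with O(m) we get O(c).
Premise 7 is O(not w -> not c); contrapositively O(c -> w). Since O(c) holds, K gives O(w).
With premise 4, O(w -> j), the K-axiom yields O(j).
The contrapositive of premise 3 (O(p -> not j)) is O(j -> not p), and O(j) is already established, so O(not p).
Premises 2, 8, 9, 10, 11, 12 do not contribute to this derivation.
So O(not p) holds, i.e. F(p). The claim follows.

Yes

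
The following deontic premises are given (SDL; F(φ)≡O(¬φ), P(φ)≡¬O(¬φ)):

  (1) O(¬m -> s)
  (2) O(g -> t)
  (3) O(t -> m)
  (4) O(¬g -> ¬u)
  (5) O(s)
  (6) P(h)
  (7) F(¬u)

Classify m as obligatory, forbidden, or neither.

Premise 7, F(¬u), is equivalent to O(u).
Premise 4 is O(¬g -> ¬u); contrapositively O(u -> g). Since O(u) holds, K gives O(g).
Applying K to premise 2 (O(g -> t)) and O(g) yields O(t).
From O(t) and premise 3, O(t -> m), we obtain O(m).
Premises 1, 5, 6 do not contribute to this derivation.
Hence m is obligatory.

Obligatory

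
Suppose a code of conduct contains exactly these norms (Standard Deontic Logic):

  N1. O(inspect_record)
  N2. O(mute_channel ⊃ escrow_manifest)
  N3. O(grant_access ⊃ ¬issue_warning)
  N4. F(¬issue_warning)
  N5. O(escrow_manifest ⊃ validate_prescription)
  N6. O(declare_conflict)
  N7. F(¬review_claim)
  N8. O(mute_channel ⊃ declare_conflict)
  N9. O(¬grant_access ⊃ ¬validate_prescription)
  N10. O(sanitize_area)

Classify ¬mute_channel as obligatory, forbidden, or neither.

Obligatory

Premise 4, F(¬issue_warning), is equivalent to O(issue_warning).
The contrapositive of premise 3 (O(grant_access ⊃ ¬issue_warning)) is O(issue_warning ⊃ ¬grant_access), and O(issue_warning) is already established, so O(¬grant_access).
With premise 9, O(¬grant_access ⊃ ¬validate_prescription), the K-axiom yields O(¬validate_prescription).
Premise 5, O(escrow_manifest ⊃ validate_prescription), contraposes to O(¬validate_prescription ⊃ ¬escrow_manifest); with O(¬validate_prescription) we get O(¬escrow_manifest).
Premise 2, O(mute_channel ⊃ escrow_manifest), contraposes to O(¬escrow_manifest ⊃ ¬mute_channel); with O(¬escrow_manifest) we get O(¬mute_channel).
Premises 1, 6, 7, 8, 10 do not contribute to this derivation.
Hence ¬mute_channel is obligatory.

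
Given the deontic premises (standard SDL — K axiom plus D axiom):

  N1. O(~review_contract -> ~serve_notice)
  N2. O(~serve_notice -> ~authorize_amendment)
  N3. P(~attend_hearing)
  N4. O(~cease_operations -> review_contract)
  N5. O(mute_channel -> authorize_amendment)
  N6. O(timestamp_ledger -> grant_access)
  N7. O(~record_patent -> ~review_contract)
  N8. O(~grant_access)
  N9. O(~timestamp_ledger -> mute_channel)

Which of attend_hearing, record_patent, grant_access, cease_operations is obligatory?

record_patent

Premise 8 gives O(~grant_access).
Premise 6, O(timestamp_ledger -> grant_access), contraposes to O(~grant_access -> ~timestamp_ledger); with O(~grant_access) we get O(~timestamp_ledger).
Premise 9 is O(~timestamp_ledger -> mute_channel); since O(~timestamp_ledger), deontic closure gives O(mute_channel).
Premise 5 is O(mute_channel -> authorize_amendment); since O(mute_channel), deontic closure gives O(authorize_amendment).
The contrapositive of premise 2 (O(~serve_notice -> ~authorize_amendment)) is O(authorize_amendment -> serve_notice), and O(authorize_amendment) is already established, so O(serve_notice).
The contrapositive of premise 1 (O(~review_contract -> ~serve_notice)) is O(serve_notice -> review_contract), and O(serve_notice) is already established, so O(review_contract).
Premise 7, O(~record_patent -> ~review_contract), contraposes to O(review_contract -> record_patent); with O(review_contract) we get O(record_patent).
So O(record_patent) holds — record_patent is obligatory. None of the other listed options is made obligatory by any chain of premises.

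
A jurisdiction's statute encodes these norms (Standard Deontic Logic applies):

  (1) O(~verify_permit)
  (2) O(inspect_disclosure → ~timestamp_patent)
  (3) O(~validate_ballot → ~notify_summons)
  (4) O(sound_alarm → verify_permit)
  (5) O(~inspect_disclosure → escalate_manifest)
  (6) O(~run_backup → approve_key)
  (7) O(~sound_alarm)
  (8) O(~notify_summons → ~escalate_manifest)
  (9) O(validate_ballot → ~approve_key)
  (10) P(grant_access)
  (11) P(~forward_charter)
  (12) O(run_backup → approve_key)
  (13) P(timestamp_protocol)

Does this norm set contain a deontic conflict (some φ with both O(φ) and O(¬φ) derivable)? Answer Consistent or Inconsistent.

Consistent

Premise 4 is O(sound_alarm → verify_permit), but O(sound_alarm) is not derivable from the premises, so it does not yield O(verify_permit).
So O(verify_permit) is not derivable, and the apparent clash with O(~verify_permit) does not arise.
A world satisfying every obligation exists (e.g. approve_key=true, escalate_manifest=false, forward_charter=false, grant_access=false, inspect_disclosure=true, notify_summons=false, run_backup=false, sound_alarm=false, timestamp_patent=false, timestamp_protocol=false, validate_ballot=false, verify_permit=false); no atom is both obligatory and forbidden, so the set is consistent.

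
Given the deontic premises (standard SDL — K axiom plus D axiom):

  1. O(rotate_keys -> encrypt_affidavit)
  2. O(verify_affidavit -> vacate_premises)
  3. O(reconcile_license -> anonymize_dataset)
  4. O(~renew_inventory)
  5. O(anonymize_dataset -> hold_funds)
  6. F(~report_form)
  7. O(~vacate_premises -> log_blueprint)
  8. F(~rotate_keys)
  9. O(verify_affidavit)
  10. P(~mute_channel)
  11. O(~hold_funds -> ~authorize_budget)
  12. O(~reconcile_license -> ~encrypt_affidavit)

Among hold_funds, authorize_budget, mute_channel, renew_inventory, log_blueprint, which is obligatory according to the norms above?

hold_funds

Premise 8 is F(~rotate_keys), i.e. O(rotate_keys).
From O(rotate_keys) and premise 1, O(rotate_keys -> encrypt_affidavit), we obtain O(encrypt_affidavit).
Premise 12 is O(~reconcile_license -> ~encrypt_affidavit); contrapositively O(encrypt_affidavit -> reconcile_license). Since O(encrypt_affidavit) holds, K gives O(reconcile_license).
With premise 3, O(reconcile_license -> anonymize_dataset), the K-axiom yields O(anonymize_dataset).
Applying K to premise 5 (O(anonymize_dataset -> hold_funds)) and O(anonymize_dataset) yields O(hold_funds).
So O(hold_funds) holds — hold_funds is obligatory. None of the other listed options is made obligatory by any chain of premises.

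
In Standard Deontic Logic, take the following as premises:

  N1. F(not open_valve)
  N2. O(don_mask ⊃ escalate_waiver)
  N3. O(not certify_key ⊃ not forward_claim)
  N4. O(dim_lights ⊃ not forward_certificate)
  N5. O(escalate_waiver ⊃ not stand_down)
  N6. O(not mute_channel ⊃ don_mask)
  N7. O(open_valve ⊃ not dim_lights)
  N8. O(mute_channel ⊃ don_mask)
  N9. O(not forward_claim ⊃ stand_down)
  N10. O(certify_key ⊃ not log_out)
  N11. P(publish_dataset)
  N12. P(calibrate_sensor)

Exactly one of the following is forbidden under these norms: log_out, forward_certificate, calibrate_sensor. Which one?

log_out

Premises 8 and 6 are O(mute_channel ⊃ don_mask) and O(not mute_channel ⊃ don_mask); every ideal world satisfies mute_channel or not mute_channel, so in either case don_mask holds — hence O(don_mask).
Premise 2 is O(don_mask ⊃ escalate_waiver); since O(don_mask), deontic closure gives O(escalate_waiver).
Premise 5 is O(escalate_waiver ⊃ not stand_down); since O(escalate_waiver), deontic closure gives O(not stand_down).
The contrapositive of premise 9 (O(not forward_claim ⊃ stand_down)) is O(not stand_down ⊃ forward_claim), and O(not stand_down) is already established, so O(forward_claim).
Premise 3 is O(not certify_key ⊃ not forward_claim); contrapositively O(forward_claim ⊃ certify_key). Since O(forward_claim) holds, K gives O(certify_key).
Applying K to premise 10 (O(certify_key ⊃ not log_out)) and O(certify_key) yields O(not log_out).
So O(not log_out) holds, i.e. log_out is forbidden. None of the other listed options is forbidden under the premises.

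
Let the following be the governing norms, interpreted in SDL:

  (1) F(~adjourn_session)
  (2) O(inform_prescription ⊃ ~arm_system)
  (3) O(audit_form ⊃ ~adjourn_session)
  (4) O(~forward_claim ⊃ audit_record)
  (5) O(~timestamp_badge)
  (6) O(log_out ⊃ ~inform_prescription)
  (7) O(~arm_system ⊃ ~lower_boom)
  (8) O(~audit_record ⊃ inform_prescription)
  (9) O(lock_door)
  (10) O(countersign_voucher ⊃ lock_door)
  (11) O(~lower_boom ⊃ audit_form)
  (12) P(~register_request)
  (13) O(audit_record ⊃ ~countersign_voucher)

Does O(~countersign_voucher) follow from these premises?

F(~adjourn_session) at premise 1 means O(adjourn_session).
Premise 3, O(audit_form ⊃ ~adjourn_session), contraposes to O(adjourn_session ⊃ ~audit_form); with O(adjourn_session) we get O(~audit_form).
Premise 11, O(~lower_boom ⊃ audit_form), contraposes to O(~audit_form ⊃ lower_boom); with O(~audit_form) we get O(lower_boom).
The contrapositive of premise 7 (O(~arm_system ⊃ ~lower_boom)) is O(lower_boom ⊃ arm_system), and O(lower_boom) is already established, so O(arm_system).
The contrapositive of premise 2 (O(inform_prescription ⊃ ~arm_system)) is O(arm_system ⊃ ~inform_prescription), and O(arm_system) is already established, so O(~inform_prescription).
The contrapositive of premise 8 (O(~audit_record ⊃ inform_prescription)) is O(~inform_prescription ⊃ audit_record), and O(~inform_prescription) is already established, so O(audit_record).
Premise 13 is O(audit_record ⊃ ~countersign_voucher); since O(audit_record), deontic closure gives O(~countersign_voucher).
Premises 4, 5, 6, 9, 10, 12 do not contribute to this derivation.
So O(~countersign_voucher) follows.

Yes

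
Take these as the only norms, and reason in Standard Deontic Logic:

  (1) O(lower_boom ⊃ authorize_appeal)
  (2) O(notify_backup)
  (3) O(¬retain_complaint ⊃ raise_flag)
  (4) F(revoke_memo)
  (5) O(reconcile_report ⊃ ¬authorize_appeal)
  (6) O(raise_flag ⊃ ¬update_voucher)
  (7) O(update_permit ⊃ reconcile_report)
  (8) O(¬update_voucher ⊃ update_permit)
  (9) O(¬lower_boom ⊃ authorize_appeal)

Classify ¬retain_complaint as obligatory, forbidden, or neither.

Forbidden

By case analysis on ¬lower_boom: premise 9 gives O(¬lower_boom ⊃ authorize_appeal) and premise 1 gives O(lower_boom ⊃ authorize_appeal), so O(authorize_appeal) either way.
The contrapositive of premise 5 (O(reconcile_report ⊃ ¬authorize_appeal)) is O(authorize_appeal ⊃ ¬reconcile_report), and O(authorize_appeal) is already established, so O(¬reconcile_report).
Premise 7 is O(update_permit ⊃ reconcile_report); contrapositively O(¬reconcile_report ⊃ ¬update_permit). Since O(¬reconcile_report) holds, K gives O(¬update_permit).
Premise 8, O(¬update_voucher ⊃ update_permit), contraposes to O(¬update_permit ⊃ update_voucher); with O(¬update_permit) we get O(update_voucher).
Premise 6, O(raise_flag ⊃ ¬update_voucher), contraposes to O(update_voucher ⊃ ¬raise_flag); with O(update_voucher) we get O(¬raise_flag).
Premise 3, O(¬retain_complaint ⊃ raise_flag), contraposes to O(¬raise_flag ⊃ retain_complaint); with O(¬raise_flag) we get O(retain_complaint).
Premises 2, 4 do not contribute to this derivation.
Thus O(retain_complaint), which is F(¬retain_complaint): ¬retain_complaint is forbidden.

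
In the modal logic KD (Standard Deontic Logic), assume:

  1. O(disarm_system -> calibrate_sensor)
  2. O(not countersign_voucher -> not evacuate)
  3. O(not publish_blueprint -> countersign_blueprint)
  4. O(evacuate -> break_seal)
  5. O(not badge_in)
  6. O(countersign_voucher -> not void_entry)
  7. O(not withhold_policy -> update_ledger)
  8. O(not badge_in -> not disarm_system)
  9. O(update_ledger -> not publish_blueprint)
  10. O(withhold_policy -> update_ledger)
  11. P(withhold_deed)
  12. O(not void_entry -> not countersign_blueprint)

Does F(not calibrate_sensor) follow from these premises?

Premise 1 is O(disarm_system -> calibrate_sensor), but O(disarm_system) is not derivable from the premises, so it does not yield O(calibrate_sensor).
No other premise forces O(calibrate_sensor). An ideal world satisfying every premise can still have not calibrate_sensor true, so F(not calibrate_sensor) is not derivable.

No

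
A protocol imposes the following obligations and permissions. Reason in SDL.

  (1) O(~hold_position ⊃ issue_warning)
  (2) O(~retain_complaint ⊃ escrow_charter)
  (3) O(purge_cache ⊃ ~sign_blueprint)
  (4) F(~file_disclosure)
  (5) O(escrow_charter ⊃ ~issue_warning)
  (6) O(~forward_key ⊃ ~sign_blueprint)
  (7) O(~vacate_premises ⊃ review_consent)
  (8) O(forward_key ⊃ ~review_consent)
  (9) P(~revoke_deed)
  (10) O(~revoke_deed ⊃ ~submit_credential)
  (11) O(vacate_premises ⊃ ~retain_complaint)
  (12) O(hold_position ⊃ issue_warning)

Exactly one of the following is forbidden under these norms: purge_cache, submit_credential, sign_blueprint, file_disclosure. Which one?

Premises 1 and 12 are O(~hold_position ⊃ issue_warning) and O(hold_position ⊃ issue_warning); every ideal world satisfies ~hold_position or hold_position, so in either case issue_warning holds — hence O(issue_warning).
Premise 5, O(escrow_charter ⊃ ~issue_warning), contraposes to O(issue_warning ⊃ ~escrow_charter); with O(issue_warning) we get O(~escrow_charter).
Premise 2, O(~retain_complaint ⊃ escrow_charter), contraposes to O(~escrow_charter ⊃ retain_complaint); with O(~escrow_charter) we get O(retain_complaint).
Premise 11, O(vacate_premises ⊃ ~retain_complaint), contraposes to O(retain_complaint ⊃ ~vacate_premises); with O(retain_complaint) we get O(~vacate_premises).
With premise 7, O(~vacate_premises ⊃ review_consent), the K-axiom yields O(review_consent).
Premise 8 is O(forward_key ⊃ ~review_consent); contrapositively O(review_consent ⊃ ~forward_key). Since O(review_consent) holds, K gives O(~forward_key).
With premise 6, O(~forward_key ⊃ ~sign_blueprint), the K-axiom yields O(~sign_blueprint).
So O(~sign_blueprint) holds, i.e. sign_blueprint is forbidden. None of the other listed options is forbidden under the premises.

sign_blueprint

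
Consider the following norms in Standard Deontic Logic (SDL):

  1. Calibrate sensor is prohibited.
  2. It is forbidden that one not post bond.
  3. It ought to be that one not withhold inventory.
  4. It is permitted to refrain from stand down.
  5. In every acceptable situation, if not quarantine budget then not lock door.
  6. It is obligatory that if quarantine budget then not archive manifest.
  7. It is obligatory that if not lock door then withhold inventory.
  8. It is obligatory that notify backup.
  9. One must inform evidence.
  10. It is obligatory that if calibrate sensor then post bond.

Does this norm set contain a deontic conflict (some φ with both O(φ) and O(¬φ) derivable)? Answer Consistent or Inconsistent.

Premise 10 is O(calibrate_sensor → post_bond); even if O(post_bond) held, inferring O(calibrate_sensor) would be affirming the consequent — invalid.
So O(calibrate_sensor) is not derivable, and the apparent clash with O(¬calibrate_sensor) does not arise.
A world satisfying every obligation exists (e.g. archive_manifest=false, calibrate_sensor=false, inform_evidence=true, lock_door=true, notify_backup=true, post_bond=true, quarantine_budget=true, stand_down=false, withhold_inventory=false); no atom is both obligatory and forbidden, so the set is consistent.

Consistent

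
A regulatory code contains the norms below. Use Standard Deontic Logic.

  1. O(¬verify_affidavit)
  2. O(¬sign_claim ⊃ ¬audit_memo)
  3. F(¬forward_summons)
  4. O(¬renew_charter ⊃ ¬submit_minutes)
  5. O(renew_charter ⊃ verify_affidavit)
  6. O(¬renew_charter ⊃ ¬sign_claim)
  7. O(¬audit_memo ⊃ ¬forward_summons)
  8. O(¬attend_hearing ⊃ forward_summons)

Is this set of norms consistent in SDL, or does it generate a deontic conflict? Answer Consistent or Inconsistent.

Inconsistent

Premise 3 is F(¬forward_summons), i.e. O(forward_summons).
Premise 7, O(¬audit_memo ⊃ ¬forward_summons), contraposes to O(forward_summons ⊃ audit_memo); with O(forward_summons) we get O(audit_memo).
Premise 2, O(¬sign_claim ⊃ ¬audit_memo), contraposes to O(audit_memo ⊃ sign_claim); with O(audit_memo) we get O(sign_claim).
Premise 6 is O(¬renew_charter ⊃ ¬sign_claim); contrapositively O(sign_claim ⊃ renew_charter). Since O(sign_claim) holds, K gives O(renew_charter).
Applying K to premise 5 (O(renew_charter ⊃ verify_affidavit)) and O(renew_charter) yields O(verify_affidavit).
However, premise 1 gives O(¬verify_affidavit).
We now have both O(verify_affidavit) and O(¬verify_affidavit) — verify_affidavit is simultaneously obligatory and forbidden, violating the D-axiom.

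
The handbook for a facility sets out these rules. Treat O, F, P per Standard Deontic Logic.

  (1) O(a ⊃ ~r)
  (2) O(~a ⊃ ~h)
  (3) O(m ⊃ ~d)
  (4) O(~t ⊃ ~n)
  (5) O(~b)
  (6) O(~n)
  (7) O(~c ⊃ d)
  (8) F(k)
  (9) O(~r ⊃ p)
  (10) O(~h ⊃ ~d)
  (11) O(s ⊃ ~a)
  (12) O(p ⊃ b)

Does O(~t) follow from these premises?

Premise 4 is O(~t ⊃ ~n); even if O(~n) held, inferring O(~t) would be affirming the consequent — invalid.
No other premise forces O(~t). An ideal world satisfying every premise can still have ~t false, so O(~t) is not derivable.

No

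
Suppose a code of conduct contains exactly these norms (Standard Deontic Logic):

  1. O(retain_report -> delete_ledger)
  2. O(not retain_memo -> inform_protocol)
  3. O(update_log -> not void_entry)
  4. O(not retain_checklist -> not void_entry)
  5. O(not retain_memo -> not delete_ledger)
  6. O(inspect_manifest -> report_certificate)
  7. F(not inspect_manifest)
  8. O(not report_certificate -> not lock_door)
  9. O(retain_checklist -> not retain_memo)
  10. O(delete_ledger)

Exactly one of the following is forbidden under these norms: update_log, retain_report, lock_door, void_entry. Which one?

void_entry

From premise 10 we have O(delete_ledger).
The contrapositive of premise 5 (O(not retain_memo -> not delete_ledger)) is O(delete_ledger -> retain_memo), and O(delete_ledger) is already established, so O(retain_memo).
Premise 9 is O(retain_checklist -> not retain_memo); contrapositively O(retain_memo -> not retain_checklist). Since O(retain_memo) holds, K gives O(not retain_checklist).
Premise 4 is O(not retain_checklist -> not void_entry); since O(not retain_checklist), deontic closure gives O(not void_entry).
So O(not void_entry) holds, i.e. void_entry is forbidden. None of the other listed options is forbidden under the premises.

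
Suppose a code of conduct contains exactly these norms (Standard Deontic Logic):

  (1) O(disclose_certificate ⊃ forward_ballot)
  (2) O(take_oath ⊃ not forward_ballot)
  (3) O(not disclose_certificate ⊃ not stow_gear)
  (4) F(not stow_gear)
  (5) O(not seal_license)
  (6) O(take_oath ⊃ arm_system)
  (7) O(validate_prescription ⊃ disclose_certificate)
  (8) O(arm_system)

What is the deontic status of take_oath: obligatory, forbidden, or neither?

Forbidden

Premise 4 is F(not stow_gear), i.e. O(stow_gear).
Premise 3 is O(not disclose_certificate ⊃ not stow_gear); contrapositively O(stow_gear ⊃ disclose_certificate). Since O(stow_gear) holds, K gives O(disclose_certificate).
With premise 1, O(disclose_certificate ⊃ forward_ballot), the K-axiom yields O(forward_ballot).
Premise 2 is O(take_oath ⊃ not forward_ballot); contrapositively O(forward_ballot ⊃ not take_oath). Since O(forward_ballot) holds, K gives O(not take_oath).
Premises 5, 6, 7, 8 do not contribute to this derivation.
Thus O(not take_oath), which is F(take_oath): take_oath is forbidden.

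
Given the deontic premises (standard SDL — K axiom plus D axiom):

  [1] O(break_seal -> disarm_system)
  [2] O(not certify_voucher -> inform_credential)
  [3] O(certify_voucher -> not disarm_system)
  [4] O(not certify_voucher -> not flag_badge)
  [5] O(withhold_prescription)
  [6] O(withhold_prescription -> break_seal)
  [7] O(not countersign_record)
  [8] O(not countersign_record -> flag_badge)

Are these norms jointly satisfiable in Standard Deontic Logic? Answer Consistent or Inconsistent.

Premise 7 states O(not countersign_record) outright.
Applying K to premise 8 (O(not countersign_record -> flag_badge)) and O(not countersign_record) yields O(flag_badge).
Premise 4 is O(not certify_voucher -> not flag_badge); contrapositively O(flag_badge -> certify_voucher). Since O(flag_badge) holds, K gives O(certify_voucher).
With premise 3, O(certify_voucher -> not disarm_system), the K-axiom yields O(not disarm_system).
Premise 1 is O(break_seal -> disarm_system); contrapositively O(not disarm_system -> not break_seal). Since O(not disarm_system) holds, K gives O(not break_seal).
The contrapositive of premise 6 (O(withhold_prescription -> break_seal)) is O(not break_seal -> not withhold_prescription), and O(not break_seal) is already established, so O(not withhold_prescription).
But premise 5 directly asserts O(withhold_prescription).
We now have both O(not withhold_prescription) and O(withhold_prescription) — withhold_prescription is simultaneously obligatory and forbidden, violating the D-axiom.

Inconsistent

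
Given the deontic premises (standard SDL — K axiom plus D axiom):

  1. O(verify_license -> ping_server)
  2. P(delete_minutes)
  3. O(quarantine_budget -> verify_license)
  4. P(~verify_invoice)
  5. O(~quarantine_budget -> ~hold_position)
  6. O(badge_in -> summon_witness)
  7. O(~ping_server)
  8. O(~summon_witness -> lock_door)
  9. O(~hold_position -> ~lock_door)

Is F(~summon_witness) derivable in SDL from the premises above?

Premise 7 states O(~ping_server) outright.
The contrapositive of premise 1 (O(verify_license -> ping_server)) is O(~ping_server -> ~verify_license), and O(~ping_server) is already established, so O(~verify_license).
Premise 3, O(quarantine_budget -> verify_license), contraposes to O(~verify_license -> ~quarantine_budget); with O(~verify_license) we get O(~quarantine_budget).
Premise 5 is O(~quarantine_budget -> ~hold_position); since O(~quarantine_budget), deontic closure gives O(~hold_position).
From O(~hold_position) and premise 9, O(~hold_position -> ~lock_door), we obtain O(~lock_door).
The contrapositive of premise 8 (O(~summon_witness -> lock_door)) is O(~lock_door -> summon_witness), and O(~lock_door) is already established, so O(summon_witness).
Premises 2, 4, 6 do not contribute to this derivation.
So O(summon_witness) holds, i.e. F(~summon_witness). The claim follows.

Yes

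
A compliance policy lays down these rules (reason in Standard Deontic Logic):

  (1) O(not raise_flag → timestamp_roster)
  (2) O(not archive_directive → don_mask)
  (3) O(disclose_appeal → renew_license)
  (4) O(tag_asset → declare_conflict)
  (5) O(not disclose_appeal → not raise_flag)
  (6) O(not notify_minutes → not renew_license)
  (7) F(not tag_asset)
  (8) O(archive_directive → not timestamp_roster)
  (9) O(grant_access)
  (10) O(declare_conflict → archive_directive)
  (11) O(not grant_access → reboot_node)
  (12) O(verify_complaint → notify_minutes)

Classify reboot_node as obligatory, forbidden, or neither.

Neither

Premise 11 is O(not grant_access → reboot_node), but O(not grant_access) is not derivable from the premises, so it does not yield O(reboot_node).
No premise or chain of K-axiom applications forces O(reboot_node), and none forces O(not reboot_node). So reboot_node is neither obligatory nor forbidden under these norms.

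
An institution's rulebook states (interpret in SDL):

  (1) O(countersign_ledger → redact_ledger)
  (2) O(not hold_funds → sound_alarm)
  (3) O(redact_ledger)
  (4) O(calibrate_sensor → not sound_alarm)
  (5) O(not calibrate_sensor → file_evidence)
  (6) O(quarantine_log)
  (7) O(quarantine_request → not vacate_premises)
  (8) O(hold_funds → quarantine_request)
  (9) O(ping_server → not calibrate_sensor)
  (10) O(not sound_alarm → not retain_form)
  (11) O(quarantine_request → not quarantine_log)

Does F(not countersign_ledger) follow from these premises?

No

Premise 1 is O(countersign_ledger → redact_ledger); even if O(redact_ledger) held, inferring O(countersign_ledger) would be affirming the consequent — invalid.
No other premise forces O(countersign_ledger). An ideal world satisfying every premise can still have not countersign_ledger true, so F(not countersign_ledger) is not derivable.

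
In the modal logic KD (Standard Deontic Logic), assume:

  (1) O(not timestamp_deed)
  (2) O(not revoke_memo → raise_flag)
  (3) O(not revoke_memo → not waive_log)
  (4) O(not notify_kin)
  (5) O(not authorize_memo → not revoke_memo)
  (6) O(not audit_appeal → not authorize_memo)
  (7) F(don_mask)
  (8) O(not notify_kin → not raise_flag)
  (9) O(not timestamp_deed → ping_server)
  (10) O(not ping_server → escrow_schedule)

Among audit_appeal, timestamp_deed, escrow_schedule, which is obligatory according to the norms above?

audit_appeal

Premise 4 states O(not notify_kin) outright.
From O(not notify_kin) and premise 8, O(not notify_kin → not raise_flag), we obtain O(not raise_flag).
The contrapositive of premise 2 (O(not revoke_memo → raise_flag)) is O(not raise_flag → revoke_memo), and O(not raise_flag) is already established, so O(revoke_memo).
Premise 5, O(not authorize_memo → not revoke_memo), contraposes to O(revoke_memo → authorize_memo); with O(revoke_memo) we get O(authorize_memo).
The contrapositive of premise 6 (O(not audit_appeal → not authorize_memo)) is O(authorize_memo → audit_appeal), and O(authorize_memo) is already established, so O(audit_appeal).
So O(audit_appeal) holds — audit_appeal is obligatory. None of the other listed options is made obligatory by any chain of premises.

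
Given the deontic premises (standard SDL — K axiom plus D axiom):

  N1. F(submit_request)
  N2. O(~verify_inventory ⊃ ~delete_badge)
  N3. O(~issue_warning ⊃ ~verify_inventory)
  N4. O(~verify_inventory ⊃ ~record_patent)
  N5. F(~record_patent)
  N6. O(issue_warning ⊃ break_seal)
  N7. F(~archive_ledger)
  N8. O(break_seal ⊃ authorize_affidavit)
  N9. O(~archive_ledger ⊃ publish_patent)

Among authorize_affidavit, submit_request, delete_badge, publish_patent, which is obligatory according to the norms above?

Premise 5 is F(~record_patent), i.e. O(record_patent).
The contrapositive of premise 4 (O(~verify_inventory ⊃ ~record_patent)) is O(record_patent ⊃ verify_inventory), and O(record_patent) is already established, so O(verify_inventory).
The contrapositive of premise 3 (O(~issue_warning ⊃ ~verify_inventory)) is O(verify_inventory ⊃ issue_warning), and O(verify_inventory) is already established, so O(issue_warning).
With premise 6, O(issue_warning ⊃ break_seal), the K-axiom yields O(break_seal).
Premise 8 is O(break_seal ⊃ authorize_affidavit); since O(break_seal), deontic closure gives O(authorize_affidavit).
So O(authorize_affidavit) holds — authorize_affidavit is obligatory. None of the other listed options is made obligatory by any chain of premises.

authorize_affidavit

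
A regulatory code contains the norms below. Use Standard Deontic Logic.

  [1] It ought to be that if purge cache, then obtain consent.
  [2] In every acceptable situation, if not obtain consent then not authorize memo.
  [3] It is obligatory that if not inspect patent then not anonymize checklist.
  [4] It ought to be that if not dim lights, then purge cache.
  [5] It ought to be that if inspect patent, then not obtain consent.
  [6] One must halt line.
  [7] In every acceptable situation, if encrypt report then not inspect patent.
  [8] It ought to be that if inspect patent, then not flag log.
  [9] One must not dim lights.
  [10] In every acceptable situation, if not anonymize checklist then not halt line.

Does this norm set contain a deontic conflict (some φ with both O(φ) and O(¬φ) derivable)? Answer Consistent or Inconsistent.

Inconsistent

Premise 9, F(dim_lights), is equivalent to O(¬dim_lights).
From O(¬dim_lights) and premise 4, O(¬dim_lights → purge_cache), we obtain O(purge_cache).
From O(purge_cache) and premise 1, O(purge_cache → obtain_consent), we obtain O(obtain_consent).
Premise 5 is O(inspect_patent → ¬obtain_consent); contrapositively O(obtain_consent → ¬inspect_patent). Since O(obtain_consent) holds, K gives O(¬inspect_patent).
Premise 3 is O(¬inspect_patent → ¬anonymize_checklist); since O(¬inspect_patent), deontic closure gives O(¬anonymize_checklist).
From O(¬anonymize_checklist) and premise 10, O(¬anonymize_checklist → ¬halt_line), we obtain O(¬halt_line).
But premise 6 directly asserts O(halt_line).
We now have both O(¬halt_line) and O(halt_line) — halt_line is simultaneously obligatory and forbidden, violating the D-axiom.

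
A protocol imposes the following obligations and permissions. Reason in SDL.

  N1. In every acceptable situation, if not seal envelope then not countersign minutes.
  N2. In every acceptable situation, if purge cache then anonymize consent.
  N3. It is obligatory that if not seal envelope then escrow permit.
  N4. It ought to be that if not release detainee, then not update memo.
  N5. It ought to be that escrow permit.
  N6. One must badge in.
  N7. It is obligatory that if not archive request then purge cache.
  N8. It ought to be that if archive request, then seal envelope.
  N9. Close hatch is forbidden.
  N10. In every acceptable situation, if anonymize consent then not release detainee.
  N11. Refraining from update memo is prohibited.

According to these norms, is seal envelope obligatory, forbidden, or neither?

Obligatory

Premise 11 is F(¬update_memo), i.e. O(update_memo).
Premise 4, O(¬release_detainee → ¬update_memo), contraposes to O(update_memo → release_detainee); with O(update_memo) we get O(release_detainee).
Premise 10 is O(anonymize_consent → ¬release_detainee); contrapositively O(release_detainee → ¬anonymize_consent). Since O(release_detainee) holds, K gives O(¬anonymize_consent).
Premise 2, O(purge_cache → anonymize_consent), contraposes to O(¬anonymize_consent → ¬purge_cache); with O(¬anonymize_consent) we get O(¬purge_cache).
Premise 7, O(¬archive_request → purge_cache), contraposes to O(¬purge_cache → archive_request); with O(¬purge_cache) we get O(archive_request).
From O(archive_request) and premise 8, O(archive_request → seal_envelope), we obtain O(seal_envelope).
Premises 1, 3, 5, 6, 9 do not contribute to this derivation.
Hence seal_envelope is obligatory.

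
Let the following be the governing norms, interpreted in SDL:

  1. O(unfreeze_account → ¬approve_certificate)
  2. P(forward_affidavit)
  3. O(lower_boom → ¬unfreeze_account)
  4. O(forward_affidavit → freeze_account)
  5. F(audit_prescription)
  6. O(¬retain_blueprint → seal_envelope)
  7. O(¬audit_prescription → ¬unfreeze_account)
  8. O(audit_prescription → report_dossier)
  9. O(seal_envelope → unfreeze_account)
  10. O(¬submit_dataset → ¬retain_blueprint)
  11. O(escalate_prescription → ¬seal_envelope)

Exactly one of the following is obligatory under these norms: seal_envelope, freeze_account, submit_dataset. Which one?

F(audit_prescription) at premise 5 means O(¬audit_prescription).
With premise 7, O(¬audit_prescription → ¬unfreeze_account), the K-axiom yields O(¬unfreeze_account).
Premise 9, O(seal_envelope → unfreeze_account), contraposes to O(¬unfreeze_account → ¬seal_envelope); with O(¬unfreeze_account) we get O(¬seal_envelope).
Premise 6 is O(¬retain_blueprint → seal_envelope); contrapositively O(¬seal_envelope → retain_blueprint). Since O(¬seal_envelope) holds, K gives O(retain_blueprint).
The contrapositive of premise 10 (O(¬submit_dataset → ¬retain_blueprint)) is O(retain_blueprint → submit_dataset), and O(retain_blueprint) is already established, so O(submit_dataset).
So O(submit_dataset) holds — submit_dataset is obligatory. None of the other listed options is made obligatory by any chain of premises.

submit_dataset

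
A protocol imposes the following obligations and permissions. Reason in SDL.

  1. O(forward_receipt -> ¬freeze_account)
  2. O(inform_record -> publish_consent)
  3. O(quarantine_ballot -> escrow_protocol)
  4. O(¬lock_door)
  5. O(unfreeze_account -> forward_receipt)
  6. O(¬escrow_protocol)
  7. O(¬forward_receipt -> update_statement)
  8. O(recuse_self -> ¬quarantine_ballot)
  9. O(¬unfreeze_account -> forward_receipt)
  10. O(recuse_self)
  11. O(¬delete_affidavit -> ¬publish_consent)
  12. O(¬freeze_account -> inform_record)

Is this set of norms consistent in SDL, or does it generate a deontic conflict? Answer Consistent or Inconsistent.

Premise 3 is O(quarantine_ballot -> escrow_protocol), but O(quarantine_ballot) is not derivable from the premises, so it does not yield O(escrow_protocol).
So O(escrow_protocol) is not derivable, and the apparent clash with O(¬escrow_protocol) does not arise.
A world satisfying every obligation exists (e.g. delete_affidavit=true, escrow_protocol=false, forward_receipt=true, freeze_account=false, inform_record=true, lock_door=false, publish_consent=true, quarantine_ballot=false, recuse_self=true, unfreeze_account=false, update_statement=false); no atom is both obligatory and forbidden, so the set is consistent.

Consistent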